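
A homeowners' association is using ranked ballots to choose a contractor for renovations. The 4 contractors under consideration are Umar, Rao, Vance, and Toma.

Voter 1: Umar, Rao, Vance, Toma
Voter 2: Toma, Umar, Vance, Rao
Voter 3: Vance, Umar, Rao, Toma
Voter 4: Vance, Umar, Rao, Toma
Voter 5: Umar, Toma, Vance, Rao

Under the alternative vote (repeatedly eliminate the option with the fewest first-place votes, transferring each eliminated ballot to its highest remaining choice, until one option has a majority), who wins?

Round 1: Umar 2, Vance 2, Toma 1, Rao 0. Rao has the fewest and is eliminated.
Round 2: Umar 2, Vance 2, Toma 1. Toma has the fewest and is eliminated.
Round 3: Umar 3, Vance 2. Umar has a majority.

Umar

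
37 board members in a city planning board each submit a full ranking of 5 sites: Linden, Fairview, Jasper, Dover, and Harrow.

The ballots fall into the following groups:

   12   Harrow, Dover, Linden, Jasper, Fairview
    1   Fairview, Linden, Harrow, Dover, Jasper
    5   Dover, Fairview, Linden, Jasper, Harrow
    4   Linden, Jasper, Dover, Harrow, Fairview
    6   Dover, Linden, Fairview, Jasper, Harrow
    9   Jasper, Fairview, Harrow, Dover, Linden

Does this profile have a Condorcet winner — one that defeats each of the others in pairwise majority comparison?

Head-to-head results (37 voters total):
Linden vs Fairview: Linden wins 22–15.
Linden vs Jasper: Linden wins 28–9.
Linden vs Dover: Dover wins 32–5.
Linden vs Harrow: Harrow wins 21–16.
Fairview vs Jasper: Jasper wins 25–12.
Fairview vs Dover: Dover wins 27–10.
Fairview vs Harrow: Fairview wins 21–16.
Jasper vs Dover: Dover wins 24–13.
Jasper vs Harrow: Jasper wins 24–13.
Dover vs Harrow: Harrow wins 22–15.
No candidate beats all others: Linden beats Fairview beats Harrow beats Linden, a majority cycle.

No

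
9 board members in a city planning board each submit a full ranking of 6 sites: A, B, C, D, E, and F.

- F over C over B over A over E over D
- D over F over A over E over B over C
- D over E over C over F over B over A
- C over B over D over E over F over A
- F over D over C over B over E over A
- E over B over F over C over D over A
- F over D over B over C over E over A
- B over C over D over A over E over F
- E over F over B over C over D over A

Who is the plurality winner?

First-place vote totals:
  A: 0
  B: 1
  C: 1
  D: 2
  E: 2
  F: 3
F has the most first-place votes.

F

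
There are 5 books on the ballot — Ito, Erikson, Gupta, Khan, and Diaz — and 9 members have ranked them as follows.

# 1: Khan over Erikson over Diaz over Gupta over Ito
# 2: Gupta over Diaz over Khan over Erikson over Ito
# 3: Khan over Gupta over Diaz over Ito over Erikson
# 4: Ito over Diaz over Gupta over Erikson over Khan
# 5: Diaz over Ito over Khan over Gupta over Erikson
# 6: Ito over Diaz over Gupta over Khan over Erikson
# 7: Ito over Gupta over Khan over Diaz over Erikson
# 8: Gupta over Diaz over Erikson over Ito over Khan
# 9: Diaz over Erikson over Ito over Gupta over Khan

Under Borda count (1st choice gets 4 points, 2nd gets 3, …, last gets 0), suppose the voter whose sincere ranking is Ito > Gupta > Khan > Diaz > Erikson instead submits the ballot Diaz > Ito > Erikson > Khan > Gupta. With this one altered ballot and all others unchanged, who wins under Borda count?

Borda totals with the altered ballot: Ito 18, Erikson 12, Gupta 18, Khan 14, Diaz 28.
The winner is unchanged: still Diaz.

Diaz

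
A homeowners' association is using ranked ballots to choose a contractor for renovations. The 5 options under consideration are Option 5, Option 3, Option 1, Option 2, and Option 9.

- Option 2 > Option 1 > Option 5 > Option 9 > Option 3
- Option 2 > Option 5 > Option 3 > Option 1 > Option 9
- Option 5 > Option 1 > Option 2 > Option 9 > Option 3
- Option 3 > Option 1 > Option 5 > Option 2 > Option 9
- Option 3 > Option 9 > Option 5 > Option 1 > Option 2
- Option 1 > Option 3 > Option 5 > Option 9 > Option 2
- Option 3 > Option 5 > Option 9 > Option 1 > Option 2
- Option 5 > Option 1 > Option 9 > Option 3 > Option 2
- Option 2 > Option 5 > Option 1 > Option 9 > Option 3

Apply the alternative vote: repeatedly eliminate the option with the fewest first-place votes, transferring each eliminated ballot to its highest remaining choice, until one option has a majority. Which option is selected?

Round 1: Option 3 3, Option 2 3, Option 5 2, Option 1 1, Option 9 0. Option 9 has the fewest and is eliminated.
Round 2: Option 3 3, Option 2 3, Option 5 2, Option 1 1. Option 1 has the fewest and is eliminated.
Round 3: Option 3 4, Option 2 3, Option 5 2. Option 5 has the fewest and is eliminated.
Round 4: Option 3 5, Option 2 4. Option 3 has a majority.

Option 3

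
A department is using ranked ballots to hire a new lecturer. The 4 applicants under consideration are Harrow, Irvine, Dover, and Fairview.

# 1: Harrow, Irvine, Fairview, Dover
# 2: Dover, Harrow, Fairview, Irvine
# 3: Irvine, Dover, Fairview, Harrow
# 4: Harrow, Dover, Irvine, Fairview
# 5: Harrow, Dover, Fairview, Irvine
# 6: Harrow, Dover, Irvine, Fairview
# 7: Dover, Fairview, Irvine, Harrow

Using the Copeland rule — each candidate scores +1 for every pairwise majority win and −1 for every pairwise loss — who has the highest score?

Pairwise results:
  Harrow vs Irvine: Harrow wins 5–2.
  Harrow vs Dover: Harrow wins 4–3.
  Harrow vs Fairview: Harrow wins 5–2.
  Irvine vs Dover: Dover wins 5–2.
  Irvine vs Fairview: Irvine wins 4–3.
  Dover vs Fairview: Dover wins 6–1.
Copeland scores (wins − losses):
  Harrow: 3 − 0 = 3
  Irvine: 1 − 2 = -1
  Dover: 2 − 1 = 1
  Fairview: 0 − 3 = -3
Harrow has the best Copeland score.

Harrow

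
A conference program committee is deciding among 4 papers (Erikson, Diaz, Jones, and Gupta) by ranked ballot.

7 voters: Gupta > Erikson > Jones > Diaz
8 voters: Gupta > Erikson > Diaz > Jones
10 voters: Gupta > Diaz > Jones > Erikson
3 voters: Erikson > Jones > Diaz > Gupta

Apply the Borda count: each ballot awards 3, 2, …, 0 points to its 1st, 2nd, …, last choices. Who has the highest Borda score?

Gupta

Borda scores:
  Erikson: 7·2 + 8·2 + 10·0 + 3·3 = 39
  Diaz: 7·0 + 8·1 + 10·2 + 3·1 = 31
  Jones: 7·1 + 8·0 + 10·1 + 3·2 = 23
  Gupta: 7·3 + 8·3 + 10·3 + 3·0 = 75
Gupta has the highest total.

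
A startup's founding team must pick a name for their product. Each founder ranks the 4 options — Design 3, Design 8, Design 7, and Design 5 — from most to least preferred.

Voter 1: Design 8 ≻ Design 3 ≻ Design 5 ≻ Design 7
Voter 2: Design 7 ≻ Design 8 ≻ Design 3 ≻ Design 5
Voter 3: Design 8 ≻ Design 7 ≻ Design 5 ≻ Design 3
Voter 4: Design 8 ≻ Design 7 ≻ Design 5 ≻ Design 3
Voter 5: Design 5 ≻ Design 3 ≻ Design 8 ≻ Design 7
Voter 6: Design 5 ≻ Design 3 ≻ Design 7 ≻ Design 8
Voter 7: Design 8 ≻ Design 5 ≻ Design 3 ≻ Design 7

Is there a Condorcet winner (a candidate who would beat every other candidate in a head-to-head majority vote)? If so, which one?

Head-to-head results (7 voters total):
Design 3 vs Design 8: Design 8 wins 5–2.
Design 3 vs Design 7: Design 3 wins 4–3.
Design 3 vs Design 5: Design 5 wins 5–2.
Design 8 vs Design 7: Design 8 wins 5–2.
Design 8 vs Design 5: Design 8 wins 5–2.
Design 7 vs Design 5: Design 5 wins 4–3.
Design 8 beats each rival — Design 3 (5–2), Design 7 (5–2), Design 5 (5–2) — so Design 8 is the Condorcet winner.

Design 8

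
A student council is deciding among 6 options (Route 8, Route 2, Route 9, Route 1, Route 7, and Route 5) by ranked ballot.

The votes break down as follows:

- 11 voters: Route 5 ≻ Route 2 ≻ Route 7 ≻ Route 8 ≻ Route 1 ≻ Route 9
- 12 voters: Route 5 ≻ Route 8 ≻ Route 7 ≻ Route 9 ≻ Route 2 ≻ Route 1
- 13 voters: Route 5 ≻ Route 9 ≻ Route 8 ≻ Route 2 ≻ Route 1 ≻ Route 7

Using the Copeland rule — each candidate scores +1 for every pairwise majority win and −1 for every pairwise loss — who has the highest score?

Pairwise results:
  Route 8 vs Route 2: Route 8 wins 25–11.
  Route 8 vs Route 9: Route 8 wins 23–13.
  Route 8 vs Route 1: Route 8 wins 36–0.
  Route 8 vs Route 7: Route 8 wins 25–11.
  Route 8 vs Route 5: Route 5 wins 36–0.
  Route 2 vs Route 9: Route 9 wins 25–11.
  Route 2 vs Route 1: Route 2 wins 36–0.
  Route 2 vs Route 7: Route 2 wins 24–12.
  Route 2 vs Route 5: Route 5 wins 36–0.
  Route 9 vs Route 1: Route 9 wins 25–11.
  Route 9 vs Route 7: Route 7 wins 23–13.
  Route 9 vs Route 5: Route 5 wins 36–0.
  Route 1 vs Route 7: Route 7 wins 23–13.
  Route 1 vs Route 5: Route 5 wins 36–0.
  Route 7 vs Route 5: Route 5 wins 36–0.
Copeland scores (wins − losses):
  Route 8: 4 − 1 = 3
  Route 2: 2 − 3 = -1
  Route 9: 2 − 3 = -1
  Route 1: 0 − 5 = -5
  Route 7: 2 − 3 = -1
  Route 5: 5 − 0 = 5
Route 5 has the best Copeland score.

Route 5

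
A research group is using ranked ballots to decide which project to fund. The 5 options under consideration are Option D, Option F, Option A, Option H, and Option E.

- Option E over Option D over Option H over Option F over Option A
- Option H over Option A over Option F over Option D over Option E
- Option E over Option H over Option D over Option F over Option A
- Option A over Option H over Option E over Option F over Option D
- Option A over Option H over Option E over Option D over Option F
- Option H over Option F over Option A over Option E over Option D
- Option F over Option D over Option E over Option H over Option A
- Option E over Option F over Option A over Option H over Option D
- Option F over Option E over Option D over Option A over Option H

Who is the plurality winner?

Option E

First-place vote totals:
  Option D: 0
  Option F: 2
  Option A: 2
  Option H: 2
  Option E: 3
Option E has the most first-place votes.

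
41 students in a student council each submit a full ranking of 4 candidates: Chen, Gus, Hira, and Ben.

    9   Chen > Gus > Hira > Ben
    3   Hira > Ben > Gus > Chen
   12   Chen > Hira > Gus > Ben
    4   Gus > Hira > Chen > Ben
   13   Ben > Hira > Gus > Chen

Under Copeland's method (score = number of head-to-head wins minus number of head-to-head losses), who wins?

Pairwise results:
  Chen vs Gus: Chen wins 21–20.
  Chen vs Hira: Chen wins 21–20.
  Chen vs Ben: Chen wins 25–16.
  Gus vs Hira: Hira wins 28–13.
  Gus vs Ben: Gus wins 25–16.
  Hira vs Ben: Hira wins 28–13.
Copeland scores (wins − losses):
  Chen: 3 − 0 = 3
  Gus: 1 − 2 = -1
  Hira: 2 − 1 = 1
  Ben: 0 − 3 = -3
Chen has the best Copeland score.

Chen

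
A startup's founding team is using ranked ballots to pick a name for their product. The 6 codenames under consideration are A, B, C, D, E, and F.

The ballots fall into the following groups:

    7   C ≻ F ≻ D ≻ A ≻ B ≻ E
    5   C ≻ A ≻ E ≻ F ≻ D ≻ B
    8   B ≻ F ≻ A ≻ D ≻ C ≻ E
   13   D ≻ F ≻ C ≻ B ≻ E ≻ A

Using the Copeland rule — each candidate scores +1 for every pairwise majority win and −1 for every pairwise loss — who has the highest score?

Pairwise results:
  A vs B: B wins 21–12.
  A vs C: C wins 25–8.
  A vs D: D wins 20–13.
  A vs E: A wins 20–13.
  A vs F: F wins 28–5.
  B vs C: C wins 25–8.
  B vs D: D wins 25–8.
  B vs E: B wins 28–5.
  B vs F: F wins 25–8.
  C vs D: D wins 21–12.
  C vs E: C wins 33–0.
  C vs F: F wins 21–12.
  D vs E: D wins 28–5.
  D vs F: F wins 20–13.
  E vs F: F wins 28–5.
Copeland scores (wins − losses):
  A: 1 − 4 = -3
  B: 2 − 3 = -1
  C: 3 − 2 = 1
  D: 4 − 1 = 3
  E: 0 − 5 = -5
  F: 5 − 0 = 5
F has the best Copeland score.

F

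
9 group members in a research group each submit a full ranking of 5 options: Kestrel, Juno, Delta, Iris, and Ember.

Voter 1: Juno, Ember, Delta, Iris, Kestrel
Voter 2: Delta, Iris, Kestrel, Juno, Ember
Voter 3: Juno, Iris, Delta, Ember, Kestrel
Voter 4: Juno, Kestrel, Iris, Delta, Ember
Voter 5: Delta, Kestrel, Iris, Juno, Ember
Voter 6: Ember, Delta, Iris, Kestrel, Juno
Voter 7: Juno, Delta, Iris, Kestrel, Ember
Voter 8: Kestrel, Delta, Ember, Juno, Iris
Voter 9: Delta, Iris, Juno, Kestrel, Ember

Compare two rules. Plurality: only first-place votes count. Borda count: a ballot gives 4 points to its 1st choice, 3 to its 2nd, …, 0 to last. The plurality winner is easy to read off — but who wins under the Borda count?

Delta

Plurality first-place counts: Kestrel 1, Juno 4, Delta 3, Iris 0, Ember 1 → Juno.
Borda totals: Kestrel 15, Juno 21, Delta 26, Iris 18, Ember 10 → Delta.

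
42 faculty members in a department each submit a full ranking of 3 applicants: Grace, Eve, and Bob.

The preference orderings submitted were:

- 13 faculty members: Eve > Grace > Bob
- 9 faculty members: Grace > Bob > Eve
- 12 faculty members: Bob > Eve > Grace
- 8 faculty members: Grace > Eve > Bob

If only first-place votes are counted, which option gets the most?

First-place vote totals:
  Grace: 17
  Eve: 13
  Bob: 12
Grace has the most first-place votes.

Grace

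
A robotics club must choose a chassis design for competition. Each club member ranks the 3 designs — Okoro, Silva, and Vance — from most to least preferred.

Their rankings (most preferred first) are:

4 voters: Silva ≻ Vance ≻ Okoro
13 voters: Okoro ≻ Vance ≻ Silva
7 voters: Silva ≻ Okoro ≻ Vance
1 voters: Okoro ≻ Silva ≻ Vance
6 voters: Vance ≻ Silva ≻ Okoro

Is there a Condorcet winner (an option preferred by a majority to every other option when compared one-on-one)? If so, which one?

There is no Condorcet winner

Head-to-head results (31 voters total):
Okoro vs Silva: Silva wins 17–14.
Okoro vs Vance: Okoro wins 21–10.
Silva vs Vance: Vance wins 19–12.
No candidate beats all others: Okoro beats Vance beats Silva beats Okoro, a majority cycle.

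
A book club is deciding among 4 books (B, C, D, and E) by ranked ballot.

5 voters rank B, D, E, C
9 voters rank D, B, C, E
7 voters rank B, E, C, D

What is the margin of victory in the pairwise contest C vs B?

Ballots ranking C above B: 0.
Ballots ranking B above C: 5+9+7 = 21.
B wins 21–0, a margin of 21.

21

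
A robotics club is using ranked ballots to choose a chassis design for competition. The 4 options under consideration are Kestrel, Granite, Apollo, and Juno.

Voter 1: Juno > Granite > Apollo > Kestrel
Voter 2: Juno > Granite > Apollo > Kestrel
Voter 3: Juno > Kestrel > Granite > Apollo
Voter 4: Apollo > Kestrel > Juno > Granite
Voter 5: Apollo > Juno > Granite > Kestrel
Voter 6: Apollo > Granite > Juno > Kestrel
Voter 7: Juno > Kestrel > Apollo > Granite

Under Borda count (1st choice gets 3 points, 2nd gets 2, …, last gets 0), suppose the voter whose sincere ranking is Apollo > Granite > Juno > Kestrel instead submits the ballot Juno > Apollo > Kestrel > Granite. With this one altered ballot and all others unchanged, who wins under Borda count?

Borda totals with the altered ballot: Kestrel 7, Granite 6, Apollo 11, Juno 18.
The winner is unchanged: still Juno.

Juno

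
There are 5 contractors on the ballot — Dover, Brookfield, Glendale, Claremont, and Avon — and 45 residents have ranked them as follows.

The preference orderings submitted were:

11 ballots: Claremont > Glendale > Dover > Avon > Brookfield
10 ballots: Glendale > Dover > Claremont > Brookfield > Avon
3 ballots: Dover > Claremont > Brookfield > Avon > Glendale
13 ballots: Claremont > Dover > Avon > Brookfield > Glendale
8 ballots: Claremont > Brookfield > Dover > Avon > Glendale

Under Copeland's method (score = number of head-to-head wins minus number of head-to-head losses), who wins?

Claremont

Pairwise results:
  Dover vs Brookfield: Dover wins 37–8.
  Dover vs Glendale: Dover wins 24–21.
  Dover vs Claremont: Claremont wins 32–13.
  Dover vs Avon: Dover wins 45–0.
  Brookfield vs Glendale: Brookfield wins 24–21.
  Brookfield vs Claremont: Claremont wins 45–0.
  Brookfield vs Avon: Avon wins 24–21.
  Glendale vs Claremont: Claremont wins 35–10.
  Glendale vs Avon: Avon wins 24–21.
  Claremont vs Avon: Claremont wins 45–0.
Copeland scores (wins − losses):
  Dover: 3 − 1 = 2
  Brookfield: 1 − 3 = -2
  Glendale: 0 − 4 = -4
  Claremont: 4 − 0 = 4
  Avon: 2 − 2 = 0
Claremont has the best Copeland score.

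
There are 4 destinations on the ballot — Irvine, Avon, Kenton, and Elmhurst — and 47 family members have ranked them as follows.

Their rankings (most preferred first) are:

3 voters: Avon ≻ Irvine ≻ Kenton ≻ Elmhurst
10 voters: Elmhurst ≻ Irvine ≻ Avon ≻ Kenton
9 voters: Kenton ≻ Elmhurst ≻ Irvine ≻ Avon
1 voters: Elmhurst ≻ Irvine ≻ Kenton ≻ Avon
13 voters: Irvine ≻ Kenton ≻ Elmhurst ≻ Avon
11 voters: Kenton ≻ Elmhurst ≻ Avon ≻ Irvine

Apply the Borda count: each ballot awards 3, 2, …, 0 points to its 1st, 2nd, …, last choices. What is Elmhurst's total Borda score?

Borda scores:
  Irvine: 3·2 + 10·2 + 9·1 + 2 + 13·3 + 11·0 = 76
  Avon: 3·3 + 10·1 + 9·0 + 0 + 13·0 + 11·1 = 30
  Kenton: 3·1 + 10·0 + 9·3 + 1 + 13·2 + 11·3 = 90
  Elmhurst: 3·0 + 10·3 + 9·2 + 3 + 13·1 + 11·2 = 86

86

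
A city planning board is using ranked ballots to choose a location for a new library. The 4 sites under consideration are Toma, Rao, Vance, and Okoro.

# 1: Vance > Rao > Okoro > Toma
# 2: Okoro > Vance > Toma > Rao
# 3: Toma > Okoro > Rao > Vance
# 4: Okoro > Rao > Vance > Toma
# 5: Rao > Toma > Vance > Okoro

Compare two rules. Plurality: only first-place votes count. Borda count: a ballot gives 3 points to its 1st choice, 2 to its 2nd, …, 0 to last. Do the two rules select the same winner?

Yes

Plurality first-place counts: Toma 1, Rao 1, Vance 1, Okoro 2 → Okoro.
Borda totals: Toma 6, Rao 8, Vance 7, Okoro 9 → Okoro.
The two rules agree on Okoro.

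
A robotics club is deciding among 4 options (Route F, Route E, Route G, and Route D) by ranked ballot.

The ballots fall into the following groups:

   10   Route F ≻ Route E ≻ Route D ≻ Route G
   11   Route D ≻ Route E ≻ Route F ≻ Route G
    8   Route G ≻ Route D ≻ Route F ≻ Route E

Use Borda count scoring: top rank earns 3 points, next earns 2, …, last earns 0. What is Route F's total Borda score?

Borda scores:
  Route F: 10·3 + 11·1 + 8·1 = 49
  Route E: 10·2 + 11·2 + 8·0 = 42
  Route G: 10·0 + 11·0 + 8·3 = 24
  Route D: 10·1 + 11·3 + 8·2 = 59

49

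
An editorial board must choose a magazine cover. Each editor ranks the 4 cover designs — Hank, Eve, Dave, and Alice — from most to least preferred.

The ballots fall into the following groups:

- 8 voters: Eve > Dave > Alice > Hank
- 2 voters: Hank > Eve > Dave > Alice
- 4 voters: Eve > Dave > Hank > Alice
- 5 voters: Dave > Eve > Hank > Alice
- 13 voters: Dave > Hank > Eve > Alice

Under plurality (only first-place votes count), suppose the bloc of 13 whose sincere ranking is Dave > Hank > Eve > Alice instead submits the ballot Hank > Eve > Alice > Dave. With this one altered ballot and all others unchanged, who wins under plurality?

Hank

First-place totals with the altered ballot: Hank 15, Eve 12, Dave 5, Alice 0.
The switch changes the winner from Dave to Hank.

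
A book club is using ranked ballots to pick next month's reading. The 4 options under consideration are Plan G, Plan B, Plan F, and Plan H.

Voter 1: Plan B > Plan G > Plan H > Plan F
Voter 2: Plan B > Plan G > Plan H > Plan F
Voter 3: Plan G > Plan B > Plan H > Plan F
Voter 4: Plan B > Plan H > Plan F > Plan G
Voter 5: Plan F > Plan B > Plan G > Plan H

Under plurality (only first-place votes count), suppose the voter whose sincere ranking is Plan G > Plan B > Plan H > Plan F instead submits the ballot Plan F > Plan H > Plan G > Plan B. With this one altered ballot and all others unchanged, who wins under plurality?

First-place totals with the altered ballot: Plan G 0, Plan B 3, Plan F 2, Plan H 0.
The winner is unchanged: still Plan B.

Plan B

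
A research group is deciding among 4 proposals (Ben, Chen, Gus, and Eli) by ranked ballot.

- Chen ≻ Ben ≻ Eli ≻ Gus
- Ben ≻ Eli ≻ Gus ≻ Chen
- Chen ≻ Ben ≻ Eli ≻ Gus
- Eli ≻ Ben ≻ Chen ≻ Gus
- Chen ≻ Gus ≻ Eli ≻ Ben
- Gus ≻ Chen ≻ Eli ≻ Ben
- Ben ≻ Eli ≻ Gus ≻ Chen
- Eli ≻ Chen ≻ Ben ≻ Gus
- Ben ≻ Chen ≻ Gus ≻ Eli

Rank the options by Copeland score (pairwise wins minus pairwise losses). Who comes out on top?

Pairwise results:
  Ben vs Chen: Chen wins 5–4.
  Ben vs Gus: Ben wins 7–2.
  Ben vs Eli: Ben wins 5–4.
  Chen vs Gus: Chen wins 6–3.
  Chen vs Eli: Chen wins 5–4.
  Gus vs Eli: Eli wins 6–3.
Copeland scores (wins − losses):
  Ben: 2 − 1 = 1
  Chen: 3 − 0 = 3
  Gus: 0 − 3 = -3
  Eli: 1 − 2 = -1
Chen has the best Copeland score.

Chen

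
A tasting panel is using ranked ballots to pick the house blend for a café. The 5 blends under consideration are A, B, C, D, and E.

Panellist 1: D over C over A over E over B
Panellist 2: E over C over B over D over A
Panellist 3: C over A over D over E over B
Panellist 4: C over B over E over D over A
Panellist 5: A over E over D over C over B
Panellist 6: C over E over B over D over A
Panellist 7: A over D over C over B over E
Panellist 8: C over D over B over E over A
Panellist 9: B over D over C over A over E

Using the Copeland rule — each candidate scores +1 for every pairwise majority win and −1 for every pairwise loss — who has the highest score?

C

Pairwise results:
  A vs B: B wins 5–4.
  A vs C: C wins 7–2.
  A vs D: D wins 6–3.
  A vs E: A wins 5–4.
  B vs C: C wins 8–1.
  B vs D: D wins 5–4.
  B vs E: E wins 5–4.
  C vs D: C wins 5–4.
  C vs E: C wins 7–2.
  D vs E: D wins 5–4.
Copeland scores (wins − losses):
  A: 1 − 3 = -2
  B: 1 − 3 = -2
  C: 4 − 0 = 4
  D: 3 − 1 = 2
  E: 1 − 3 = -2
C has the best Copeland score.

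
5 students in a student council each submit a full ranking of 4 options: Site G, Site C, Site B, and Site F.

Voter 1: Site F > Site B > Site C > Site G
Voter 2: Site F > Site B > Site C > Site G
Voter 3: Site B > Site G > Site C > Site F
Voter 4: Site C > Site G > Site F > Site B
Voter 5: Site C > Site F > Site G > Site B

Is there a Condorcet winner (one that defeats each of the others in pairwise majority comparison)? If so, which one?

None — there is no Condorcet winner

Head-to-head results (5 voters total):
Site G vs Site C: Site C wins 4–1.
Site G vs Site B: Site B wins 3–2.
Site G vs Site F: Site F wins 3–2.
Site C vs Site B: Site B wins 3–2.
Site C vs Site F: Site C wins 3–2.
Site B vs Site F: Site F wins 4–1.
No candidate beats all others: Site C beats Site F beats Site B beats Site C, a majority cycle.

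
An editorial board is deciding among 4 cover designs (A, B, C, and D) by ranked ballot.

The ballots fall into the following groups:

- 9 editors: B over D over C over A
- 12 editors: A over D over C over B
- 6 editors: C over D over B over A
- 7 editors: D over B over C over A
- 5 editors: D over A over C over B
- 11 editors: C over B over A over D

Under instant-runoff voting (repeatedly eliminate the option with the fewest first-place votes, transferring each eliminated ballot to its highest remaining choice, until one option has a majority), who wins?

D

Round 1: C 17, A 12, D 12, B 9. B has the fewest and is eliminated.
Round 2: D 21, C 17, A 12. A has the fewest and is eliminated.
Round 3: D 33, C 17. D has a majority.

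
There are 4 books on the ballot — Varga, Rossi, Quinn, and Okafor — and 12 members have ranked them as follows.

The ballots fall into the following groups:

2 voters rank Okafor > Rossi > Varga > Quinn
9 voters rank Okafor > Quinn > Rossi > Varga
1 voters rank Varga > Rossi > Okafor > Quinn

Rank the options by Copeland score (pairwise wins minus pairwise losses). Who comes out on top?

Okafor

Pairwise results:
  Varga vs Rossi: Rossi wins 11–1.
  Varga vs Quinn: Quinn wins 9–3.
  Varga vs Okafor: Okafor wins 11–1.
  Rossi vs Quinn: Quinn wins 9–3.
  Rossi vs Okafor: Okafor wins 11–1.
  Quinn vs Okafor: Okafor wins 12–0.
Copeland scores (wins − losses):
  Varga: 0 − 3 = -3
  Rossi: 1 − 2 = -1
  Quinn: 2 − 1 = 1
  Okafor: 3 − 0 = 3
Okafor has the best Copeland score.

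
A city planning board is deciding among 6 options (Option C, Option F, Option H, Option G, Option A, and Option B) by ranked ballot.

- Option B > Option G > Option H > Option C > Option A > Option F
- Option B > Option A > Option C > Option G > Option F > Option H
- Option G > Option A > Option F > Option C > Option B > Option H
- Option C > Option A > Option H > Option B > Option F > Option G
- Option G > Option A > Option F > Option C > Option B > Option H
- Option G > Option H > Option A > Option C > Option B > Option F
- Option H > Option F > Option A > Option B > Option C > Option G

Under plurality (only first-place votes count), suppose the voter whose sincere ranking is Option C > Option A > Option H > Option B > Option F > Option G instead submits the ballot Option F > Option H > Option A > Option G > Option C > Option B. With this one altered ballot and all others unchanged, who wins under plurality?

First-place totals with the altered ballot: Option C 0, Option F 1, Option H 1, Option G 3, Option A 0, Option B 2.
The winner is unchanged: still Option G.

Option G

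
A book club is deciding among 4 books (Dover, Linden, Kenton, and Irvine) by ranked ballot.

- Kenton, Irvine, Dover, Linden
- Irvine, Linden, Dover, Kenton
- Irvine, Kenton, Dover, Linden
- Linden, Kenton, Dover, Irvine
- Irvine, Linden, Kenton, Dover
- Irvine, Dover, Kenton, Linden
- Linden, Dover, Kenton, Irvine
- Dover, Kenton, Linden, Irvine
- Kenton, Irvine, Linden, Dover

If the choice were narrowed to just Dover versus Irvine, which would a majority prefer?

Irvine

Ballots ranking Dover above Irvine: 3.
Ballots ranking Irvine above Dover: 6.
Irvine wins the head-to-head, 6–3.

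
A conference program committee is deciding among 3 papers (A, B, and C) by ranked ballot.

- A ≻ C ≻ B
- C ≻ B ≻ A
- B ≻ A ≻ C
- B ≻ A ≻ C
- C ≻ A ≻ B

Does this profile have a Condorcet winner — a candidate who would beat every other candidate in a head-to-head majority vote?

No

Head-to-head results (5 voters total):
A vs B: B wins 3–2.
A vs C: A wins 3–2.
B vs C: C wins 3–2.
No candidate beats all others: A beats C beats B beats A, a majority cycle.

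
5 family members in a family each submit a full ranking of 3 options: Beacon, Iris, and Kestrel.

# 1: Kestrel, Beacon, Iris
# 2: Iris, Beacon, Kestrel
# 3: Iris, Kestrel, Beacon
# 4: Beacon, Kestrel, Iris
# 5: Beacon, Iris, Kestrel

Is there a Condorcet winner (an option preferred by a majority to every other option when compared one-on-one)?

Head-to-head results (5 voters total):
Beacon vs Iris: Beacon wins 3–2.
Beacon vs Kestrel: Beacon wins 3–2.
Iris vs Kestrel: Iris wins 3–2.
Beacon beats each rival — Iris (3–2), Kestrel (3–2) — so Beacon is the Condorcet winner.

Yes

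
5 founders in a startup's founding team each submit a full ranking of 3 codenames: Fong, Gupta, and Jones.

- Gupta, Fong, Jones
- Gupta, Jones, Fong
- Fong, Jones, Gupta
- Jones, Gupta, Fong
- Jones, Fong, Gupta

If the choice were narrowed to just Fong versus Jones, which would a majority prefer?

Ballots ranking Fong above Jones: 2.
Ballots ranking Jones above Fong: 3.
Jones wins the head-to-head, 3–2.

Jones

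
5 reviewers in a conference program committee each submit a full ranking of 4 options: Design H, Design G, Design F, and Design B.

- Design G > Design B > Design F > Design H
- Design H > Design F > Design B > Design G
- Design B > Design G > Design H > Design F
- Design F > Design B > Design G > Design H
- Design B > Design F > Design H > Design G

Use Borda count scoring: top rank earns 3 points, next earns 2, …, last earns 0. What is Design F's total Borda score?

Borda scores:
  Design H: 0 + 3 + 1 + 0 + 1 = 5
  Design G: 3 + 0 + 2 + 1 + 0 = 6
  Design F: 1 + 2 + 0 + 3 + 2 = 8
  Design B: 2 + 1 + 3 + 2 + 3 = 11

8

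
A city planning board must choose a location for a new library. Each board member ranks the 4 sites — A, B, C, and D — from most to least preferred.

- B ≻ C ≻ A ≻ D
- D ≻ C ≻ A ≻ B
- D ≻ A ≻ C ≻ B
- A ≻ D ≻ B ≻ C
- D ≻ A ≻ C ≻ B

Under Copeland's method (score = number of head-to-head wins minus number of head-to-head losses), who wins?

D

Pairwise results:
  A vs B: A wins 4–1.
  A vs C: A wins 3–2.
  A vs D: D wins 3–2.
  B vs C: C wins 3–2.
  B vs D: D wins 4–1.
  C vs D: D wins 4–1.
Copeland scores (wins − losses):
  A: 2 − 1 = 1
  B: 0 − 3 = -3
  C: 1 − 2 = -1
  D: 3 − 0 = 3
D has the best Copeland score.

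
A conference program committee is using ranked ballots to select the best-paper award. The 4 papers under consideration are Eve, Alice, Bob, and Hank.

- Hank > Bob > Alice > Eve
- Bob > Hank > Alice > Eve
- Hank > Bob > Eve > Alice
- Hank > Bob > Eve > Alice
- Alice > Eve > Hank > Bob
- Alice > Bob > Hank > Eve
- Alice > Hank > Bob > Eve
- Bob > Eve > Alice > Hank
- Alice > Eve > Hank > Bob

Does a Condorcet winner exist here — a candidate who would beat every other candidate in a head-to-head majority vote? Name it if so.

No Condorcet winner

Head-to-head results (9 voters total):
Eve vs Alice: Alice wins 6–3.
Eve vs Bob: Bob wins 7–2.
Eve vs Hank: Hank wins 6–3.
Alice vs Bob: Bob wins 5–4.
Alice vs Hank: Alice wins 5–4.
Bob vs Hank: Hank wins 6–3.
No candidate beats all others: Alice beats Hank beats Bob beats Alice, a majority cycle.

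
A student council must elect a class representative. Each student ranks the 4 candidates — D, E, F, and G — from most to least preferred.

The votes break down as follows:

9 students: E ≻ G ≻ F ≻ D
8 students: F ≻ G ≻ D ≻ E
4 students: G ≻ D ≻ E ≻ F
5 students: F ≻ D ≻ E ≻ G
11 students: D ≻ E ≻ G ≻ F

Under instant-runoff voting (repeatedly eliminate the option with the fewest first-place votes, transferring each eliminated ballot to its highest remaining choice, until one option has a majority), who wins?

Round 1: F 13, D 11, E 9, G 4. G has the fewest and is eliminated.
Round 2: D 15, F 13, E 9. E has the fewest and is eliminated.
Round 3: F 22, D 15. F has a majority.

F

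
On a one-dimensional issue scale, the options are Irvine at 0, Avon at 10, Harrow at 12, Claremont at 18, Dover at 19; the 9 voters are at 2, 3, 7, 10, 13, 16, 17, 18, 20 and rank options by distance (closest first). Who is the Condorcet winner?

Harrow

With single-peaked preferences on a line, the Condorcet winner is the candidate closest to the median voter.
The median voter (position 13) is closest to Harrow at 12.
Check: Harrow vs Claremont — voters closer to Harrow: 5 of 9.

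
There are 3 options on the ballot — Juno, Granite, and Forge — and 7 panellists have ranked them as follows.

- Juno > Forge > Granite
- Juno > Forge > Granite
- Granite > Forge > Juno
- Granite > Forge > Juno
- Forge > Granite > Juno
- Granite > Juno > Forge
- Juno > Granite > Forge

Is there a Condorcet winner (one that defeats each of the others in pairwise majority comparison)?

Head-to-head results (7 voters total):
Juno vs Granite: Granite wins 4–3.
Juno vs Forge: Juno wins 4–3.
Granite vs Forge: Granite wins 4–3.
Granite beats each rival — Juno (4–3), Forge (4–3) — so Granite is the Condorcet winner.

Yes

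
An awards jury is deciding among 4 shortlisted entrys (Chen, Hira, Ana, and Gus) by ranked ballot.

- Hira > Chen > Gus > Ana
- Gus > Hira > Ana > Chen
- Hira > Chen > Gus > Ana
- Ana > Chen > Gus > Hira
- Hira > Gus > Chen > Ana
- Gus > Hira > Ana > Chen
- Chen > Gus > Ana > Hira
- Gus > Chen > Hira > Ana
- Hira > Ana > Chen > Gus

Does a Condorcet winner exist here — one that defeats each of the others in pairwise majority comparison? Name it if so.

Head-to-head results (9 voters total):
Chen vs Hira: Hira wins 6–3.
Chen vs Ana: Chen wins 5–4.
Chen vs Gus: Chen wins 5–4.
Hira vs Ana: Hira wins 7–2.
Hira vs Gus: Gus wins 5–4.
Ana vs Gus: Gus wins 7–2.
No candidate beats all others: Chen beats Gus beats Hira beats Chen, a majority cycle.

None — there is no Condorcet winner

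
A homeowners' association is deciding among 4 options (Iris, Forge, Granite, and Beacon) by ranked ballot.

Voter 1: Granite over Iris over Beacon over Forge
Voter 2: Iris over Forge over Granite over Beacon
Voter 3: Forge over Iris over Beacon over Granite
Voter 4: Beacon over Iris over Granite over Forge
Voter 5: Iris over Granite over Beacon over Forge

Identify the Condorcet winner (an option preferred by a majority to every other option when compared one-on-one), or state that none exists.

Head-to-head results (5 voters total):
Iris vs Forge: Iris wins 4–1.
Iris vs Granite: Iris wins 4–1.
Iris vs Beacon: Iris wins 4–1.
Forge vs Granite: Granite wins 3–2.
Forge vs Beacon: Beacon wins 3–2.
Granite vs Beacon: Granite wins 3–2.
Iris beats each rival — Forge (4–1), Granite (4–1), Beacon (4–1) — so Iris is the Condorcet winner.

Iris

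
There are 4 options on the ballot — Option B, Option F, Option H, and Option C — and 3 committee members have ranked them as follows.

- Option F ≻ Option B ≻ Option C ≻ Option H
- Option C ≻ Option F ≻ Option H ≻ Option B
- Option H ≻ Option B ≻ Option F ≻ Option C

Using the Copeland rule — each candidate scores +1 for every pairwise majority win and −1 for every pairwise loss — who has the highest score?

Option F

Pairwise results:
  Option B vs Option F: Option F wins 2–1.
  Option B vs Option H: Option H wins 2–1.
  Option B vs Option C: Option B wins 2–1.
  Option F vs Option H: Option F wins 2–1.
  Option F vs Option C: Option F wins 2–1.
  Option H vs Option C: Option C wins 2–1.
Copeland scores (wins − losses):
  Option B: 1 − 2 = -1
  Option F: 3 − 0 = 3
  Option H: 1 − 2 = -1
  Option C: 1 − 2 = -1
Option F has the best Copeland score.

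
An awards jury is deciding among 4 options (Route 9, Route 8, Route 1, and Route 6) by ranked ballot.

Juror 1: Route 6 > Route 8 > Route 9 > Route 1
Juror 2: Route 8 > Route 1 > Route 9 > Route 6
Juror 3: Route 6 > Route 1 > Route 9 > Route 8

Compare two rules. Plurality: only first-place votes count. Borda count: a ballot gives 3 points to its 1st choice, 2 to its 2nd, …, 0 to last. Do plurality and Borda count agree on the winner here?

Plurality first-place counts: Route 9 0, Route 8 1, Route 1 0, Route 6 2 → Route 6.
Borda totals: Route 9 3, Route 8 5, Route 1 4, Route 6 6 → Route 6.
The two rules agree on Route 6.

Yes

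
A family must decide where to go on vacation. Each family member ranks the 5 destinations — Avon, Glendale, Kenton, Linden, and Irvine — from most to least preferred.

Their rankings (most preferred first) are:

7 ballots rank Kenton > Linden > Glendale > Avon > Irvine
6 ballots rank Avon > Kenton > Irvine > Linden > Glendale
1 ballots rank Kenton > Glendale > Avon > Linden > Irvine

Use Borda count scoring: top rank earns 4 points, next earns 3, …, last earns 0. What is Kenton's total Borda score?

Borda scores:
  Avon: 7·1 + 6·4 + 2 = 33
  Glendale: 7·2 + 6·0 + 3 = 17
  Kenton: 7·4 + 6·3 + 4 = 50
  Linden: 7·3 + 6·1 + 1 = 28
  Irvine: 7·0 + 6·2 + 0 = 12

50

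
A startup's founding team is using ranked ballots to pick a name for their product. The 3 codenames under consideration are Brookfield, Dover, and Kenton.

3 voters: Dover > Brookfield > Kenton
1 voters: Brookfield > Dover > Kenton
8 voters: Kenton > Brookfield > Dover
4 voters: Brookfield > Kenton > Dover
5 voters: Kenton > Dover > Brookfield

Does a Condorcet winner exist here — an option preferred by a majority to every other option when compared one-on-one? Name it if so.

Head-to-head results (21 voters total):
Brookfield vs Dover: Brookfield wins 13–8.
Brookfield vs Kenton: Kenton wins 13–8.
Dover vs Kenton: Kenton wins 17–4.
Kenton beats each rival — Brookfield (13–8), Dover (17–4) — so Kenton is the Condorcet winner.

Kenton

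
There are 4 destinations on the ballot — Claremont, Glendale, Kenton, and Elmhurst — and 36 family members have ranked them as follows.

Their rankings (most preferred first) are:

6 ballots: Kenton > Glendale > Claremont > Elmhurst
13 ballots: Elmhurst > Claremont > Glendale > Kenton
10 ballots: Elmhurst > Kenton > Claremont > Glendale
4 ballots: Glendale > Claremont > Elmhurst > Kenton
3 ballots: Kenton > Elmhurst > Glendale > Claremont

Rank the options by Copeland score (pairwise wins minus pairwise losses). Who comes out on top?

Elmhurst

Pairwise results:
  Claremont vs Glendale: Claremont wins 23–13.
  Claremont vs Kenton: Kenton wins 19–17.
  Claremont vs Elmhurst: Elmhurst wins 26–10.
  Glendale vs Kenton: Kenton wins 19–17.
  Glendale vs Elmhurst: Elmhurst wins 26–10.
  Kenton vs Elmhurst: Elmhurst wins 27–9.
Copeland scores (wins − losses):
  Claremont: 1 − 2 = -1
  Glendale: 0 − 3 = -3
  Kenton: 2 − 1 = 1
  Elmhurst: 3 − 0 = 3
Elmhurst has the best Copeland score.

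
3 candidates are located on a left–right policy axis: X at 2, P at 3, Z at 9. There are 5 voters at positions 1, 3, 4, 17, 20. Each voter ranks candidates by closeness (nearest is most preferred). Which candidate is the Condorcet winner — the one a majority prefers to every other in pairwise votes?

P

With single-peaked preferences on a line, the Condorcet winner is the candidate closest to the median voter.
The median voter (position 4) is closest to P at 3.
Check: P vs X — voters closer to P: 4 of 5.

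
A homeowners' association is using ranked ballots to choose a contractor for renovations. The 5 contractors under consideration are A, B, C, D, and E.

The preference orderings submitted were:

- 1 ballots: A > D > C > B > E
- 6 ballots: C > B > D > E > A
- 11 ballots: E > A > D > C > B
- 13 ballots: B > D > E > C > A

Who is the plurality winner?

B

First-place vote totals:
  A: 1
  B: 13
  C: 6
  D: 0
  E: 11
B has the most first-place votes.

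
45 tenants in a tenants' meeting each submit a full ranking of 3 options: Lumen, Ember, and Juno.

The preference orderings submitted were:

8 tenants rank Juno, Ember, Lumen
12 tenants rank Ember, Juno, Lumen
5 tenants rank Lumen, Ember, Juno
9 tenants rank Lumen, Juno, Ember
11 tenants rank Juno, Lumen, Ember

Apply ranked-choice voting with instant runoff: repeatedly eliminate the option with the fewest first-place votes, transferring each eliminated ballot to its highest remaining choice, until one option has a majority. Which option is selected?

Juno

Round 1: Juno 19, Lumen 14, Ember 12. Ember has the fewest and is eliminated.
Round 2: Juno 31, Lumen 14. Juno has a majority.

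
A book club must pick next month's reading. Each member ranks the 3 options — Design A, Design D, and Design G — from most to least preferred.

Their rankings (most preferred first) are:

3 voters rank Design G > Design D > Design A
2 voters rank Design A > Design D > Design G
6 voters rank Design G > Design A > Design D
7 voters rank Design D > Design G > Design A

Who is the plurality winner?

First-place vote totals:
  Design A: 2
  Design D: 7
  Design G: 9
Design G has the most first-place votes.

Design G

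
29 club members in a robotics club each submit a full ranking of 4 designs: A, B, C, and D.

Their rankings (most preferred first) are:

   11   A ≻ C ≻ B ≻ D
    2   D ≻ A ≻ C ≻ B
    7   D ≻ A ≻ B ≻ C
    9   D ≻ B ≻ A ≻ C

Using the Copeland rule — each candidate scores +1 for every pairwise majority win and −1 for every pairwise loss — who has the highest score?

Pairwise results:
  A vs B: A wins 20–9.
  A vs C: A wins 29–0.
  A vs D: D wins 18–11.
  B vs C: B wins 16–13.
  B vs D: D wins 18–11.
  C vs D: D wins 18–11.
Copeland scores (wins − losses):
  A: 2 − 1 = 1
  B: 1 − 2 = -1
  C: 0 − 3 = -3
  D: 3 − 0 = 3
D has the best Copeland score.

D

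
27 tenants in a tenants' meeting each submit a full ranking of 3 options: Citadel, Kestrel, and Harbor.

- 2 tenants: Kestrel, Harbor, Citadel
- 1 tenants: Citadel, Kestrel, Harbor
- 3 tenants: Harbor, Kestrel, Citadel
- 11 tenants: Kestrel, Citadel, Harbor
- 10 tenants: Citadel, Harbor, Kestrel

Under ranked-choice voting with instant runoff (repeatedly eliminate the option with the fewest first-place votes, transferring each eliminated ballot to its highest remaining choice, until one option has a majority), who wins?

Kestrel

Round 1: Kestrel 13, Citadel 11, Harbor 3. Harbor has the fewest and is eliminated.
Round 2: Kestrel 16, Citadel 11. Kestrel has a majority.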